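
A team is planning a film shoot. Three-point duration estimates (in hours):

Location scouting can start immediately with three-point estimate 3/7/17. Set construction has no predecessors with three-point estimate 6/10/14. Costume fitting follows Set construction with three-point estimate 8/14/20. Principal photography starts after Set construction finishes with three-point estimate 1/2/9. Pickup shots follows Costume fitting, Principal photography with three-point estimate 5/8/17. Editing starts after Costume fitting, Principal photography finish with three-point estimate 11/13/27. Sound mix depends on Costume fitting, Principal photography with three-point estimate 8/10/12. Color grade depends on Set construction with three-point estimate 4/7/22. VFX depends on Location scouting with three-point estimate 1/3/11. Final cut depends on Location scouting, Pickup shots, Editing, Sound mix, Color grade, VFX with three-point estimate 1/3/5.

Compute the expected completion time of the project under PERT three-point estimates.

42 hours

te_Location scouting = (3 + 4·7 + 17)/6 = 48/6 = 8
te_Set construction = (6 + 4·10 + 14)/6 = 60/6 = 10
te_Costume fitting = (8 + 4·14 + 20)/6 = 84/6 = 14
te_Principal photography = (1 + 4·2 + 9)/6 = 18/6 = 3
te_Pickup shots = (5 + 4·8 + 17)/6 = 54/6 = 9
te_Editing = (11 + 4·13 + 27)/6 = 90/6 = 15
te_Sound mix = (8 + 4·10 + 12)/6 = 60/6 = 10
te_Color grade = (4 + 4·7 + 22)/6 = 54/6 = 9
te_VFX = (1 + 4·3 + 11)/6 = 24/6 = 4
te_Final cut = (1 + 4·3 + 5)/6 = 18/6 = 3

Forward pass:
ES_Location scouting = 0; EF_Location scouting = 8
ES_Set construction = 0; EF_Set construction = 10
ES_Costume fitting = 10; EF_Costume fitting = 10+14 = 24
ES_Principal photography = 10; EF_Principal photography = 10+3 = 13
ES_Pickup shots = max(EF_Costume fitting=24, EF_Principal photography=13) = 24; EF_Pickup shots = 24+9 = 33
ES_Editing = max(EF_Costume fitting=24, EF_Principal photography=13) = 24; EF_Editing = 24+15 = 39
ES_Sound mix = max(EF_Costume fitting=24, EF_Principal photography=13) = 24; EF_Sound mix = 24+10 = 34
ES_Color grade = 10; EF_Color grade = 10+9 = 19
ES_VFX = 8; EF_VFX = 8+4 = 12
ES_Final cut = max(EF_Location scouting=8, EF_Pickup shots=33, EF_Editing=39, EF_Sound mix=34, EF_Color grade=19, EF_VFX=12) = 39; EF_Final cut = 39+3 = 42
Expected project duration μ = 42 hours. Critical path: Set construction → Costume fitting → Editing → Final cut.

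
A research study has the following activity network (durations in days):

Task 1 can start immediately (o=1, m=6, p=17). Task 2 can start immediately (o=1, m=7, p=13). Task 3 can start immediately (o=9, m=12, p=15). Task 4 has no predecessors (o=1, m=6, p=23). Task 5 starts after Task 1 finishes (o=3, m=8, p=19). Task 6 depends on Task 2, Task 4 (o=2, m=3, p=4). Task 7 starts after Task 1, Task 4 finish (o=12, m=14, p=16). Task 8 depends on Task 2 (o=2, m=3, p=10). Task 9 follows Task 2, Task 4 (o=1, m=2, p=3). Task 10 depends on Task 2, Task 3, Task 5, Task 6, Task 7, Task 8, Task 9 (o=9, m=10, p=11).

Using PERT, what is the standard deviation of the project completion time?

te_Task 1 = (1 + 4·6 + 17)/6 = 42/6 = 7; σ²_Task 1 = ((17−1)/6)² = 7.111
te_Task 2 = (1 + 4·7 + 13)/6 = 42/6 = 7; σ²_Task 2 = ((13−1)/6)² = 4.000
te_Task 3 = (9 + 4·12 + 15)/6 = 72/6 = 12; σ²_Task 3 = ((15−9)/6)² = 1.000
te_Task 4 = (1 + 4·6 + 23)/6 = 48/6 = 8; σ²_Task 4 = ((23−1)/6)² = 13.444
te_Task 5 = (3 + 4·8 + 19)/6 = 54/6 = 9; σ²_Task 5 = ((19−3)/6)² = 7.111
te_Task 6 = (2 + 4·3 + 4)/6 = 18/6 = 3; σ²_Task 6 = ((4−2)/6)² = 0.111
te_Task 7 = (12 + 4·14 + 16)/6 = 84/6 = 14; σ²_Task 7 = ((16−12)/6)² = 0.444
te_Task 8 = (2 + 4·3 + 10)/6 = 24/6 = 4; σ²_Task 8 = ((10−2)/6)² = 1.778
te_Task 9 = (1 + 4·2 + 3)/6 = 12/6 = 2; σ²_Task 9 = ((3−1)/6)² = 0.111
te_Task 10 = (9 + 4·10 + 11)/6 = 60/6 = 10; σ²_Task 10 = ((11−9)/6)² = 0.111

Forward pass:
ES_Task 1 = 0; EF_Task 1 = 7
ES_Task 2 = 0; EF_Task 2 = 7
ES_Task 3 = 0; EF_Task 3 = 12
ES_Task 4 = 0; EF_Task 4 = 8
ES_Task 5 = 7; EF_Task 5 = 7+9 = 16
ES_Task 6 = max(EF_Task 2=7, EF_Task 4=8) = 8; EF_Task 6 = 8+3 = 11
ES_Task 7 = max(EF_Task 1=7, EF_Task 4=8) = 8; EF_Task 7 = 8+14 = 22
ES_Task 8 = 7; EF_Task 8 = 7+4 = 11
ES_Task 9 = max(EF_Task 2=7, EF_Task 4=8) = 8; EF_Task 9 = 8+2 = 10
ES_Task 10 = max(EF_Task 2=7, EF_Task 3=12, EF_Task 5=16, EF_Task 6=11, EF_Task 7=22, EF_Task 8=11, EF_Task 9=10) = 22; EF_Task 10 = 22+10 = 32
Expected project duration μ = 32 days. Critical path: Task 4 → Task 7 → Task 10.

Variance along critical path = 13.444 + 0.444 + 0.111 = 14.000
σ = √14.000 = 3.742 days

3.74 days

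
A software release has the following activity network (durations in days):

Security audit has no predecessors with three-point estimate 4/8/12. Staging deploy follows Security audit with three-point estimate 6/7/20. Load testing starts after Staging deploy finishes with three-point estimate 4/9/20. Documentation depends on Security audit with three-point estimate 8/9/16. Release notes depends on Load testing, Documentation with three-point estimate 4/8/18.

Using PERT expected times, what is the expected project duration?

36 days

te_Security audit = (4 + 4·8 + 12)/6 = 48/6 = 8
te_Staging deploy = (6 + 4·7 + 20)/6 = 54/6 = 9
te_Load testing = (4 + 4·9 + 20)/6 = 60/6 = 10
te_Documentation = (8 + 4·9 + 16)/6 = 60/6 = 10
te_Release notes = (4 + 4·8 + 18)/6 = 54/6 = 9

Forward pass:
ES_Security audit = 0; EF_Security audit = 8
ES_Staging deploy = 8; EF_Staging deploy = 8+9 = 17
ES_Load testing = 17; EF_Load testing = 17+10 = 27
ES_Documentation = 8; EF_Documentation = 8+10 = 18
ES_Release notes = max(EF_Load testing=27, EF_Documentation=18) = 27; EF_Release notes = 27+9 = 36
Expected project duration μ = 36 days. Critical path: Security audit → Staging deploy → Load testing → Release notes.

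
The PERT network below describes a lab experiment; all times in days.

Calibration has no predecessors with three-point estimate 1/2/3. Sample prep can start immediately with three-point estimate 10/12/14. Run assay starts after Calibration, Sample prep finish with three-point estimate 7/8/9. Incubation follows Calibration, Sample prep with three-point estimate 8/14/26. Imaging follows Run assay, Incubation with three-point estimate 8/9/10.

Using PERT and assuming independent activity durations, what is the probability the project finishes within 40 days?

te_Calibration = (1 + 4·2 + 3)/6 = 12/6 = 2; σ²_Calibration = ((3−1)/6)² = 0.111
te_Sample prep = (10 + 4·12 + 14)/6 = 72/6 = 12; σ²_Sample prep = ((14−10)/6)² = 0.444
te_Run assay = (7 + 4·8 + 9)/6 = 48/6 = 8; σ²_Run assay = ((9−7)/6)² = 0.111
te_Incubation = (8 + 4·14 + 26)/6 = 90/6 = 15; σ²_Incubation = ((26−8)/6)² = 9.000
te_Imaging = (8 + 4·9 + 10)/6 = 54/6 = 9; σ²_Imaging = ((10−8)/6)² = 0.111

Forward pass:
ES_Calibration = 0; EF_Calibration = 2
ES_Sample prep = 0; EF_Sample prep = 12
ES_Run assay = max(EF_Calibration=2, EF_Sample prep=12) = 12; EF_Run assay = 12+8 = 20
ES_Incubation = max(EF_Calibration=2, EF_Sample prep=12) = 12; EF_Incubation = 12+15 = 27
ES_Imaging = max(EF_Run assay=20, EF_Incubation=27) = 27; EF_Imaging = 27+9 = 36
Expected project duration μ = 36 days. Critical path: Sample prep → Incubation → Imaging.

Variance along critical path = 0.444 + 9.000 + 0.111 = 9.556; σ = √9.556 = 3.091 days.
Z = (40 − 36) / 3.091 = 1.294
P(T ≤ 40) = Φ(1.294) ≈ 0.902

0.902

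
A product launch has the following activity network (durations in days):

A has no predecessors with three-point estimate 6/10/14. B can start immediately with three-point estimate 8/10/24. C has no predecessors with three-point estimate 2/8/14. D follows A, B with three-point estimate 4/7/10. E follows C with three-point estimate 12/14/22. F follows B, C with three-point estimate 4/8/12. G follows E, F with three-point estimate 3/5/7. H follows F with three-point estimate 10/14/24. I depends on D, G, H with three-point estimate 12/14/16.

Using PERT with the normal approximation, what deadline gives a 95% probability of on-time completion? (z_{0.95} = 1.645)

55.3 days

te_A = (6 + 4·10 + 14)/6 = 60/6 = 10; σ²_A = ((14−6)/6)² = 1.778
te_B = (8 + 4·10 + 24)/6 = 72/6 = 12; σ²_B = ((24−8)/6)² = 7.111
te_C = (2 + 4·8 + 14)/6 = 48/6 = 8; σ²_C = ((14−2)/6)² = 4.000
te_D = (4 + 4·7 + 10)/6 = 42/6 = 7; σ²_D = ((10−4)/6)² = 1.000
te_E = (12 + 4·14 + 22)/6 = 90/6 = 15; σ²_E = ((22−12)/6)² = 2.778
te_F = (4 + 4·8 + 12)/6 = 48/6 = 8; σ²_F = ((12−4)/6)² = 1.778
te_G = (3 + 4·5 + 7)/6 = 30/6 = 5; σ²_G = ((7−3)/6)² = 0.444
te_H = (10 + 4·14 + 24)/6 = 90/6 = 15; σ²_H = ((24−10)/6)² = 5.444
te_I = (12 + 4·14 + 16)/6 = 84/6 = 14; σ²_I = ((16−12)/6)² = 0.444

Forward pass:
ES_A = 0; EF_A = 10
ES_B = 0; EF_B = 12
ES_C = 0; EF_C = 8
ES_D = max(EF_A=10, EF_B=12) = 12; EF_D = 12+7 = 19
ES_E = 8; EF_E = 8+15 = 23
ES_F = max(EF_B=12, EF_C=8) = 12; EF_F = 12+8 = 20
ES_G = max(EF_E=23, EF_F=20) = 23; EF_G = 23+5 = 28
ES_H = 20; EF_H = 20+15 = 35
ES_I = max(EF_D=19, EF_G=28, EF_H=35) = 35; EF_I = 35+14 = 49
Expected project duration μ = 49 days. Critical path: B → F → H → I.

Variance along critical path = 7.111 + 1.778 + 5.444 + 0.444 = 14.778; σ = 3.844 days.
D = μ + z·σ = 49 + 1.645·3.844 = 55.3 days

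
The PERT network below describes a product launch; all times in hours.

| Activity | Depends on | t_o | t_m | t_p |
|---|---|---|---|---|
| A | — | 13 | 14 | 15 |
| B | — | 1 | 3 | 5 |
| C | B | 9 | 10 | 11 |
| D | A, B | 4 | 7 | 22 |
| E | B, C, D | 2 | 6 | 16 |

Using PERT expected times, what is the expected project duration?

te_A = (13 + 4·14 + 15)/6 = 84/6 = 14
te_B = (1 + 4·3 + 5)/6 = 18/6 = 3
te_C = (9 + 4·10 + 11)/6 = 60/6 = 10
te_D = (4 + 4·7 + 22)/6 = 54/6 = 9
te_E = (2 + 4·6 + 16)/6 = 42/6 = 7

Forward pass:
ES_A = 0; EF_A = 14
ES_B = 0; EF_B = 3
ES_C = 3; EF_C = 3+10 = 13
ES_D = max(EF_A=14, EF_B=3) = 14; EF_D = 14+9 = 23
ES_E = max(EF_B=3, EF_C=13, EF_D=23) = 23; EF_E = 23+7 = 30
Expected project duration μ = 30 hours. Critical path: A → D → E.

30 hours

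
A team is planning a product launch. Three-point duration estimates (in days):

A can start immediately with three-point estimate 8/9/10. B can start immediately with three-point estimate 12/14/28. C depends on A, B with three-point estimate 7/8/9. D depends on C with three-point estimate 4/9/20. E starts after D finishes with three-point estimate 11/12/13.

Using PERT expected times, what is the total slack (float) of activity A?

7 days

te_A = (8 + 4·9 + 10)/6 = 54/6 = 9
te_B = (12 + 4·14 + 28)/6 = 96/6 = 16
te_C = (7 + 4·8 + 9)/6 = 48/6 = 8
te_D = (4 + 4·9 + 20)/6 = 60/6 = 10
te_E = (11 + 4·12 + 13)/6 = 72/6 = 12

Forward pass:
ES_A = 0; EF_A = 9
ES_B = 0; EF_B = 16
ES_C = max(EF_A=9, EF_B=16) = 16; EF_C = 16+8 = 24
ES_D = 24; EF_D = 24+10 = 34
ES_E = 34; EF_E = 34+12 = 46
Expected project duration μ = 46 days. Critical path: B → C → D → E.

Backward pass:
LF_E = 46; LS_E = 46−12 = 34
LF_D = LS_E = 34; LS_D = 34−10 = 24
LF_C = LS_D = 24; LS_C = 24−8 = 16
LF_B = LS_C = 16; LS_B = 16−16 = 0
LF_A = LS_C = 16; LS_A = 16−9 = 7
Slack_A = LS_A − ES_A = 7 − 0 = 7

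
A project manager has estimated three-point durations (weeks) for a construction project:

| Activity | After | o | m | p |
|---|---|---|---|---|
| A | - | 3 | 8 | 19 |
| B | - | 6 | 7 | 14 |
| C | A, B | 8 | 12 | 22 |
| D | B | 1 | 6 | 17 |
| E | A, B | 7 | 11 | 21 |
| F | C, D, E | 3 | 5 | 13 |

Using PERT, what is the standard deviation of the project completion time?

3.92 weeks

te_A = (3 + 4·8 + 19)/6 = 54/6 = 9; σ²_A = ((19−3)/6)² = 7.111
te_B = (6 + 4·7 + 14)/6 = 48/6 = 8; σ²_B = ((14−6)/6)² = 1.778
te_C = (8 + 4·12 + 22)/6 = 78/6 = 13; σ²_C = ((22−8)/6)² = 5.444
te_D = (1 + 4·6 + 17)/6 = 42/6 = 7; σ²_D = ((17−1)/6)² = 7.111
te_E = (7 + 4·11 + 21)/6 = 72/6 = 12; σ²_E = ((21−7)/6)² = 5.444
te_F = (3 + 4·5 + 13)/6 = 36/6 = 6; σ²_F = ((13−3)/6)² = 2.778

Forward pass:
ES_A = 0; EF_A = 9
ES_B = 0; EF_B = 8
ES_C = max(EF_A=9, EF_B=8) = 9; EF_C = 9+13 = 22
ES_D = 8; EF_D = 8+7 = 15
ES_E = max(EF_A=9, EF_B=8) = 9; EF_E = 9+12 = 21
ES_F = max(EF_C=22, EF_D=15, EF_E=21) = 22; EF_F = 22+6 = 28
Expected project duration μ = 28 weeks. Critical path: A → C → F.

Variance along critical path = 7.111 + 5.444 + 2.778 = 15.333
σ = √15.333 = 3.916 weeks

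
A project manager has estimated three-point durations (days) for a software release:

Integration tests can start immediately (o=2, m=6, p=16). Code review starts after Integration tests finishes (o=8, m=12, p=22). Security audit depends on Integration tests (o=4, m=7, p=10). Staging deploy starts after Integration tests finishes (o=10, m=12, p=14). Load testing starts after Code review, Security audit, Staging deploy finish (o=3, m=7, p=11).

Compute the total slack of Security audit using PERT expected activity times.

6 days

te_Integration tests = (2 + 4·6 + 16)/6 = 42/6 = 7
te_Code review = (8 + 4·12 + 22)/6 = 78/6 = 13
te_Security audit = (4 + 4·7 + 10)/6 = 42/6 = 7
te_Staging deploy = (10 + 4·12 + 14)/6 = 72/6 = 12
te_Load testing = (3 + 4·7 + 11)/6 = 42/6 = 7

Forward pass:
ES_Integration tests = 0; EF_Integration tests = 7
ES_Code review = 7; EF_Code review = 7+13 = 20
ES_Security audit = 7; EF_Security audit = 7+7 = 14
ES_Staging deploy = 7; EF_Staging deploy = 7+12 = 19
ES_Load testing = max(EF_Code review=20, EF_Security audit=14, EF_Staging deploy=19) = 20; EF_Load testing = 20+7 = 27
Expected project duration μ = 27 days. Critical path: Integration tests → Code review → Load testing.

Backward pass:
LF_Load testing = 27; LS_Load testing = 27−7 = 20
LF_Staging deploy = LS_Load testing = 20; LS_Staging deploy = 20−12 = 8
LF_Security audit = LS_Load testing = 20; LS_Security audit = 20−7 = 13
LF_Code review = LS_Load testing = 20; LS_Code review = 20−13 = 7
LF_Integration tests = min(LS_Code review=7, LS_Security audit=13, LS_Staging deploy=8) = 7; LS_Integration tests = 7−7 = 0
Slack_Security audit = LS_Security audit − ES_Security audit = 13 − 7 = 6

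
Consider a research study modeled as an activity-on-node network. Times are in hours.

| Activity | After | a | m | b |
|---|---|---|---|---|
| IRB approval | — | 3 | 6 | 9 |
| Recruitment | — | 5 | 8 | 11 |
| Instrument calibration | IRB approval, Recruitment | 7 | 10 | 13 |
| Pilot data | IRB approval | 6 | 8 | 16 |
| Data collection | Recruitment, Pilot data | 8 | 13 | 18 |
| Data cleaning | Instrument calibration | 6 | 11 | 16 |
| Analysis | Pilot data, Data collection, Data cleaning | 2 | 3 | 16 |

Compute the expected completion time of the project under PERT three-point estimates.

34 hours

te_IRB approval = (3 + 4·6 + 9)/6 = 36/6 = 6
te_Recruitment = (5 + 4·8 + 11)/6 = 48/6 = 8
te_Instrument calibration = (7 + 4·10 + 13)/6 = 60/6 = 10
te_Pilot data = (6 + 4·8 + 16)/6 = 54/6 = 9
te_Data collection = (8 + 4·13 + 18)/6 = 78/6 = 13
te_Data cleaning = (6 + 4·11 + 16)/6 = 66/6 = 11
te_Analysis = (2 + 4·3 + 16)/6 = 30/6 = 5

Forward pass:
ES_IRB approval = 0; EF_IRB approval = 6
ES_Recruitment = 0; EF_Recruitment = 8
ES_Instrument calibration = max(EF_IRB approval=6, EF_Recruitment=8) = 8; EF_Instrument calibration = 8+10 = 18
ES_Pilot data = 6; EF_Pilot data = 6+9 = 15
ES_Data collection = max(EF_Recruitment=8, EF_Pilot data=15) = 15; EF_Data collection = 15+13 = 28
ES_Data cleaning = 18; EF_Data cleaning = 18+11 = 29
ES_Analysis = max(EF_Pilot data=15, EF_Data collection=28, EF_Data cleaning=29) = 29; EF_Analysis = 29+5 = 34
Expected project duration μ = 34 hours. Critical path: Recruitment → Instrument calibration → Data cleaning → Analysis.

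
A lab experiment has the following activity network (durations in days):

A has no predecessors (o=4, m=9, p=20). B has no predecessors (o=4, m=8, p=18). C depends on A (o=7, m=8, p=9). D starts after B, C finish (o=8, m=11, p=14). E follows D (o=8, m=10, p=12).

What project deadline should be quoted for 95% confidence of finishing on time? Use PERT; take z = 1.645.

43.8 days

te_A = (4 + 4·9 + 20)/6 = 60/6 = 10; σ²_A = ((20−4)/6)² = 7.111
te_B = (4 + 4·8 + 18)/6 = 54/6 = 9; σ²_B = ((18−4)/6)² = 5.444
te_C = (7 + 4·8 + 9)/6 = 48/6 = 8; σ²_C = ((9−7)/6)² = 0.111
te_D = (8 + 4·11 + 14)/6 = 66/6 = 11; σ²_D = ((14−8)/6)² = 1.000
te_E = (8 + 4·10 + 12)/6 = 60/6 = 10; σ²_E = ((12−8)/6)² = 0.444

Forward pass:
ES_A = 0; EF_A = 10
ES_B = 0; EF_B = 9
ES_C = 10; EF_C = 10+8 = 18
ES_D = max(EF_B=9, EF_C=18) = 18; EF_D = 18+11 = 29
ES_E = 29; EF_E = 29+10 = 39
Expected project duration μ = 39 days. Critical path: A → C → D → E.

Variance along critical path = 7.111 + 0.111 + 1.000 + 0.444 = 8.667; σ = 2.944 days.
D = μ + z·σ = 39 + 1.645·2.944 = 43.8 days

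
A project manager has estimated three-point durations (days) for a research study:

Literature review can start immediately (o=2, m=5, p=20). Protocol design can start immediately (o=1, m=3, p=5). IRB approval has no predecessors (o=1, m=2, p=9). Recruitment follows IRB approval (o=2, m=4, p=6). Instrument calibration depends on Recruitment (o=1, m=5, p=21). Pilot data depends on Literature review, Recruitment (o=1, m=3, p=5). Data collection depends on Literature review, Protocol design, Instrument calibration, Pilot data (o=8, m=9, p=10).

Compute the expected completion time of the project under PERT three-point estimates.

te_Literature review = (2 + 4·5 + 20)/6 = 42/6 = 7
te_Protocol design = (1 + 4·3 + 5)/6 = 18/6 = 3
te_IRB approval = (1 + 4·2 + 9)/6 = 18/6 = 3
te_Recruitment = (2 + 4·4 + 6)/6 = 24/6 = 4
te_Instrument calibration = (1 + 4·5 + 21)/6 = 42/6 = 7
te_Pilot data = (1 + 4·3 + 5)/6 = 18/6 = 3
te_Data collection = (8 + 4·9 + 10)/6 = 54/6 = 9

Forward pass:
ES_Literature review = 0; EF_Literature review = 7
ES_Protocol design = 0; EF_Protocol design = 3
ES_IRB approval = 0; EF_IRB approval = 3
ES_Recruitment = 3; EF_Recruitment = 3+4 = 7
ES_Instrument calibration = 7; EF_Instrument calibration = 7+7 = 14
ES_Pilot data = max(EF_Literature review=7, EF_Recruitment=7) = 7; EF_Pilot data = 7+3 = 10
ES_Data collection = max(EF_Literature review=7, EF_Protocol design=3, EF_Instrument calibration=14, EF_Pilot data=10) = 14; EF_Data collection = 14+9 = 23
Expected project duration μ = 23 days. Critical path: IRB approval → Recruitment → Instrument calibration → Data collection.

23 days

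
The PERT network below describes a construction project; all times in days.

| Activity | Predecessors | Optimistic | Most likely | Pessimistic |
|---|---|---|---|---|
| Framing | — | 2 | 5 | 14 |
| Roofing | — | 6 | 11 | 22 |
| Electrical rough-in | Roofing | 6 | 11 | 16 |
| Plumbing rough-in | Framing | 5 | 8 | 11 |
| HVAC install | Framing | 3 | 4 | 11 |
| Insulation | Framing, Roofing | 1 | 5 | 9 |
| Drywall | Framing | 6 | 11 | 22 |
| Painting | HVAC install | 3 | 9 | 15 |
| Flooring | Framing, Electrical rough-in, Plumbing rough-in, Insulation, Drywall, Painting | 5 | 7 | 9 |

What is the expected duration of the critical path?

30 days

te_Framing = (2 + 4·5 + 14)/6 = 36/6 = 6
te_Roofing = (6 + 4·11 + 22)/6 = 72/6 = 12
te_Electrical rough-in = (6 + 4·11 + 16)/6 = 66/6 = 11
te_Plumbing rough-in = (5 + 4·8 + 11)/6 = 48/6 = 8
te_HVAC install = (3 + 4·4 + 11)/6 = 30/6 = 5
te_Insulation = (1 + 4·5 + 9)/6 = 30/6 = 5
te_Drywall = (6 + 4·11 + 22)/6 = 72/6 = 12
te_Painting = (3 + 4·9 + 15)/6 = 54/6 = 9
te_Flooring = (5 + 4·7 + 9)/6 = 42/6 = 7

Forward pass:
ES_Framing = 0; EF_Framing = 6
ES_Roofing = 0; EF_Roofing = 12
ES_Electrical rough-in = 12; EF_Electrical rough-in = 12+11 = 23
ES_Plumbing rough-in = 6; EF_Plumbing rough-in = 6+8 = 14
ES_HVAC install = 6; EF_HVAC install = 6+5 = 11
ES_Insulation = max(EF_Framing=6, EF_Roofing=12) = 12; EF_Insulation = 12+5 = 17
ES_Drywall = 6; EF_Drywall = 6+12 = 18
ES_Painting = 11; EF_Painting = 11+9 = 20
ES_Flooring = max(EF_Framing=6, EF_Electrical rough-in=23, EF_Plumbing rough-in=14, EF_Insulation=17, EF_Drywall=18, EF_Painting=20) = 23; EF_Flooring = 23+7 = 30
Expected project duration μ = 30 days. Critical path: Roofing → Electrical rough-in → Flooring.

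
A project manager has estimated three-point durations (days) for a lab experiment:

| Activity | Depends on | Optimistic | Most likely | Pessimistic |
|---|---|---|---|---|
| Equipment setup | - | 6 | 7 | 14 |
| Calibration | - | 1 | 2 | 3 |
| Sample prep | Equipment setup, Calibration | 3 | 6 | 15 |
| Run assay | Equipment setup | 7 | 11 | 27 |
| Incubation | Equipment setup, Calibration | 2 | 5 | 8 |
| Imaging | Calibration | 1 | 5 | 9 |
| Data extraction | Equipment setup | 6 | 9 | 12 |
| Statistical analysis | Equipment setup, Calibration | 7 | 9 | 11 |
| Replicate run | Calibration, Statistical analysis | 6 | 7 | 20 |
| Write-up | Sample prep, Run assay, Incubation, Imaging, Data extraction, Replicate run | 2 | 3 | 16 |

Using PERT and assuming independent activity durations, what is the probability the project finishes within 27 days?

te_Equipment setup = (6 + 4·7 + 14)/6 = 48/6 = 8; σ²_Equipment setup = ((14−6)/6)² = 1.778
te_Calibration = (1 + 4·2 + 3)/6 = 12/6 = 2; σ²_Calibration = ((3−1)/6)² = 0.111
te_Sample prep = (3 + 4·6 + 15)/6 = 42/6 = 7; σ²_Sample prep = ((15−3)/6)² = 4.000
te_Run assay = (7 + 4·11 + 27)/6 = 78/6 = 13; σ²_Run assay = ((27−7)/6)² = 11.111
te_Incubation = (2 + 4·5 + 8)/6 = 30/6 = 5; σ²_Incubation = ((8−2)/6)² = 1.000
te_Imaging = (1 + 4·5 + 9)/6 = 30/6 = 5; σ²_Imaging = ((9−1)/6)² = 1.778
te_Data extraction = (6 + 4·9 + 12)/6 = 54/6 = 9; σ²_Data extraction = ((12−6)/6)² = 1.000
te_Statistical analysis = (7 + 4·9 + 11)/6 = 54/6 = 9; σ²_Statistical analysis = ((11−7)/6)² = 0.444
te_Replicate run = (6 + 4·7 + 20)/6 = 54/6 = 9; σ²_Replicate run = ((20−6)/6)² = 5.444
te_Write-up = (2 + 4·3 + 16)/6 = 30/6 = 5; σ²_Write-up = ((16−2)/6)² = 5.444

Forward pass:
ES_Equipment setup = 0; EF_Equipment setup = 8
ES_Calibration = 0; EF_Calibration = 2
ES_Sample prep = max(EF_Equipment setup=8, EF_Calibration=2) = 8; EF_Sample prep = 8+7 = 15
ES_Run assay = 8; EF_Run assay = 8+13 = 21
ES_Incubation = max(EF_Equipment setup=8, EF_Calibration=2) = 8; EF_Incubation = 8+5 = 13
ES_Imaging = 2; EF_Imaging = 2+5 = 7
ES_Data extraction = 8; EF_Data extraction = 8+9 = 17
ES_Statistical analysis = max(EF_Equipment setup=8, EF_Calibration=2) = 8; EF_Statistical analysis = 8+9 = 17
ES_Replicate run = max(EF_Calibration=2, EF_Statistical analysis=17) = 17; EF_Replicate run = 17+9 = 26
ES_Write-up = max(EF_Sample prep=15, EF_Run assay=21, EF_Incubation=13, EF_Imaging=7, EF_Data extraction=17, EF_Replicate run=26) = 26; EF_Write-up = 26+5 = 31
Expected project duration μ = 31 days. Critical path: Equipment setup → Statistical analysis → Replicate run → Write-up.

Variance along critical path = 1.778 + 0.444 + 5.444 + 5.444 = 13.111; σ = √13.111 = 3.621 days.
Z = (27 − 31) / 3.621 = -1.105
P(T ≤ 27) = Φ(-1.105) ≈ 0.135

0.135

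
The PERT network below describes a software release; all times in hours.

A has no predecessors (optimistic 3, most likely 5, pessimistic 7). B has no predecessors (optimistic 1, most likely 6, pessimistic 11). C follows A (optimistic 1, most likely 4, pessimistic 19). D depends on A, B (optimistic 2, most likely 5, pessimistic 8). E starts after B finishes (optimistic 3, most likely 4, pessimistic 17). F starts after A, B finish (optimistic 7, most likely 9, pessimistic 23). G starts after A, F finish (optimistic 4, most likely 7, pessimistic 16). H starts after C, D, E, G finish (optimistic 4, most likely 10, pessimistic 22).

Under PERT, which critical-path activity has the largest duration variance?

te_A = (3 + 4·5 + 7)/6 = 30/6 = 5; σ²_A = ((7−3)/6)² = 0.444
te_B = (1 + 4·6 + 11)/6 = 36/6 = 6; σ²_B = ((11−1)/6)² = 2.778
te_C = (1 + 4·4 + 19)/6 = 36/6 = 6; σ²_C = ((19−1)/6)² = 9.000
te_D = (2 + 4·5 + 8)/6 = 30/6 = 5; σ²_D = ((8−2)/6)² = 1.000
te_E = (3 + 4·4 + 17)/6 = 36/6 = 6; σ²_E = ((17−3)/6)² = 5.444
te_F = (7 + 4·9 + 23)/6 = 66/6 = 11; σ²_F = ((23−7)/6)² = 7.111
te_G = (4 + 4·7 + 16)/6 = 48/6 = 8; σ²_G = ((16−4)/6)² = 4.000
te_H = (4 + 4·10 + 22)/6 = 66/6 = 11; σ²_H = ((22−4)/6)² = 9.000

Forward pass:
ES_A = 0; EF_A = 5
ES_B = 0; EF_B = 6
ES_C = 5; EF_C = 5+6 = 11
ES_D = max(EF_A=5, EF_B=6) = 6; EF_D = 6+5 = 11
ES_E = 6; EF_E = 6+6 = 12
ES_F = max(EF_A=5, EF_B=6) = 6; EF_F = 6+11 = 17
ES_G = max(EF_A=5, EF_F=17) = 17; EF_G = 17+8 = 25
ES_H = max(EF_C=11, EF_D=11, EF_E=12, EF_G=25) = 25; EF_H = 25+11 = 36
Expected project duration μ = 36 hours. Critical path: B → F → G → H.

Variances on critical path: σ²_B=2.778, σ²_F=7.111, σ²_G=4.000, σ²_H=9.000.
Largest is σ²_H = 9.000.

H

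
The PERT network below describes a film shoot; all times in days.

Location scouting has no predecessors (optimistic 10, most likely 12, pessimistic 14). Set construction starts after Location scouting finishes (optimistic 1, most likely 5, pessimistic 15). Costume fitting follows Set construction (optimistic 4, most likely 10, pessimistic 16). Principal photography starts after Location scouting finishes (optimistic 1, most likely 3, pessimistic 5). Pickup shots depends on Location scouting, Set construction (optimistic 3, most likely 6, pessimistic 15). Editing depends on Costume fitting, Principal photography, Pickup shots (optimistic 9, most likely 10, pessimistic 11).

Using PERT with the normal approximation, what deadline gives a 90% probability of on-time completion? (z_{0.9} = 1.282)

te_Location scouting = (10 + 4·12 + 14)/6 = 72/6 = 12; σ²_Location scouting = ((14−10)/6)² = 0.444
te_Set construction = (1 + 4·5 + 15)/6 = 36/6 = 6; σ²_Set construction = ((15−1)/6)² = 5.444
te_Costume fitting = (4 + 4·10 + 16)/6 = 60/6 = 10; σ²_Costume fitting = ((16−4)/6)² = 4.000
te_Principal photography = (1 + 4·3 + 5)/6 = 18/6 = 3; σ²_Principal photography = ((5−1)/6)² = 0.444
te_Pickup shots = (3 + 4·6 + 15)/6 = 42/6 = 7; σ²_Pickup shots = ((15−3)/6)² = 4.000
te_Editing = (9 + 4·10 + 11)/6 = 60/6 = 10; σ²_Editing = ((11−9)/6)² = 0.111

Forward pass:
ES_Location scouting = 0; EF_Location scouting = 12
ES_Set construction = 12; EF_Set construction = 12+6 = 18
ES_Costume fitting = 18; EF_Costume fitting = 18+10 = 28
ES_Principal photography = 12; EF_Principal photography = 12+3 = 15
ES_Pickup shots = max(EF_Location scouting=12, EF_Set construction=18) = 18; EF_Pickup shots = 18+7 = 25
ES_Editing = max(EF_Costume fitting=28, EF_Principal photography=15, EF_Pickup shots=25) = 28; EF_Editing = 28+10 = 38
Expected project duration μ = 38 days. Critical path: Location scouting → Set construction → Costume fitting → Editing.

Variance along critical path = 0.444 + 5.444 + 4.000 + 0.111 = 10.000; σ = 3.162 days.
D = μ + z·σ = 38 + 1.282·3.162 = 42.1 days

42.1 days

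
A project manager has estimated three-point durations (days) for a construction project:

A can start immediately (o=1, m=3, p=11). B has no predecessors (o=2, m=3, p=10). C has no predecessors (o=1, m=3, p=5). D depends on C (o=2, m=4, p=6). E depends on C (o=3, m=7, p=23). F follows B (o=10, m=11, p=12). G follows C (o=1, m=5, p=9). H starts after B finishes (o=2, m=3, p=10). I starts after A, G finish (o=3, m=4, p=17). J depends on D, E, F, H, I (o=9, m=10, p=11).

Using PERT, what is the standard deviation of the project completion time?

1.41 days

te_A = (1 + 4·3 + 11)/6 = 24/6 = 4; σ²_A = ((11−1)/6)² = 2.778
te_B = (2 + 4·3 + 10)/6 = 24/6 = 4; σ²_B = ((10−2)/6)² = 1.778
te_C = (1 + 4·3 + 5)/6 = 18/6 = 3; σ²_C = ((5−1)/6)² = 0.444
te_D = (2 + 4·4 + 6)/6 = 24/6 = 4; σ²_D = ((6−2)/6)² = 0.444
te_E = (3 + 4·7 + 23)/6 = 54/6 = 9; σ²_E = ((23−3)/6)² = 11.111
te_F = (10 + 4·11 + 12)/6 = 66/6 = 11; σ²_F = ((12−10)/6)² = 0.111
te_G = (1 + 4·5 + 9)/6 = 30/6 = 5; σ²_G = ((9−1)/6)² = 1.778
te_H = (2 + 4·3 + 10)/6 = 24/6 = 4; σ²_H = ((10−2)/6)² = 1.778
te_I = (3 + 4·4 + 17)/6 = 36/6 = 6; σ²_I = ((17−3)/6)² = 5.444
te_J = (9 + 4·10 + 11)/6 = 60/6 = 10; σ²_J = ((11−9)/6)² = 0.111

Forward pass:
ES_A = 0; EF_A = 4
ES_B = 0; EF_B = 4
ES_C = 0; EF_C = 3
ES_D = 3; EF_D = 3+4 = 7
ES_E = 3; EF_E = 3+9 = 12
ES_F = 4; EF_F = 4+11 = 15
ES_G = 3; EF_G = 3+5 = 8
ES_H = 4; EF_H = 4+4 = 8
ES_I = max(EF_A=4, EF_G=8) = 8; EF_I = 8+6 = 14
ES_J = max(EF_D=7, EF_E=12, EF_F=15, EF_H=8, EF_I=14) = 15; EF_J = 15+10 = 25
Expected project duration μ = 25 days. Critical path: B → F → J.

Variance along critical path = 1.778 + 0.111 + 0.111 = 2.000
σ = √2.000 = 1.414 days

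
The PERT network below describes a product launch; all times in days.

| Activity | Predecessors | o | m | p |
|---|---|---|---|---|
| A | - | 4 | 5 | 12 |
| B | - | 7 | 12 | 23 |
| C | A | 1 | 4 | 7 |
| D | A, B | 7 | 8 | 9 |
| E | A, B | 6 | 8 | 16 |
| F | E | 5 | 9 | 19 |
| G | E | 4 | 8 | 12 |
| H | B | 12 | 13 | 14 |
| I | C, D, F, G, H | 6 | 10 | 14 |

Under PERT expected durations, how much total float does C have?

te_A = (4 + 4·5 + 12)/6 = 36/6 = 6
te_B = (7 + 4·12 + 23)/6 = 78/6 = 13
te_C = (1 + 4·4 + 7)/6 = 24/6 = 4
te_D = (7 + 4·8 + 9)/6 = 48/6 = 8
te_E = (6 + 4·8 + 16)/6 = 54/6 = 9
te_F = (5 + 4·9 + 19)/6 = 60/6 = 10
te_G = (4 + 4·8 + 12)/6 = 48/6 = 8
te_H = (12 + 4·13 + 14)/6 = 78/6 = 13
te_I = (6 + 4·10 + 14)/6 = 60/6 = 10

Forward pass:
ES_A = 0; EF_A = 6
ES_B = 0; EF_B = 13
ES_C = 6; EF_C = 6+4 = 10
ES_D = max(EF_A=6, EF_B=13) = 13; EF_D = 13+8 = 21
ES_E = max(EF_A=6, EF_B=13) = 13; EF_E = 13+9 = 22
ES_F = 22; EF_F = 22+10 = 32
ES_G = 22; EF_G = 22+8 = 30
ES_H = 13; EF_H = 13+13 = 26
ES_I = max(EF_C=10, EF_D=21, EF_F=32, EF_G=30, EF_H=26) = 32; EF_I = 32+10 = 42
Expected project duration μ = 42 days. Critical path: B → E → F → I.

Backward pass:
LF_I = 42; LS_I = 42−10 = 32
LF_H = LS_I = 32; LS_H = 32−13 = 19
LF_G = LS_I = 32; LS_G = 32−8 = 24
LF_F = LS_I = 32; LS_F = 32−10 = 22
LF_E = min(LS_F=22, LS_G=24) = 22; LS_E = 22−9 = 13
LF_D = LS_I = 32; LS_D = 32−8 = 24
LF_C = LS_I = 32; LS_C = 32−4 = 28
LF_B = min(LS_D=24, LS_E=13, LS_H=19) = 13; LS_B = 13−13 = 0
LF_A = min(LS_C=28, LS_D=24, LS_E=13) = 13; LS_A = 13−6 = 7
Slack_C = LS_C − ES_C = 28 − 6 = 22

22 days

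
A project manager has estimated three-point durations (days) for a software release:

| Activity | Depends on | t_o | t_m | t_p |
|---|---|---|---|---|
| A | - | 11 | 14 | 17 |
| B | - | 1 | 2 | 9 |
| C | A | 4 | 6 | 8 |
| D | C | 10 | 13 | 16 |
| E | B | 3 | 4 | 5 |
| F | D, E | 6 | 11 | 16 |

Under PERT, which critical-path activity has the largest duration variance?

F

te_A = (11 + 4·14 + 17)/6 = 84/6 = 14; σ²_A = ((17−11)/6)² = 1.000
te_B = (1 + 4·2 + 9)/6 = 18/6 = 3; σ²_B = ((9−1)/6)² = 1.778
te_C = (4 + 4·6 + 8)/6 = 36/6 = 6; σ²_C = ((8−4)/6)² = 0.444
te_D = (10 + 4·13 + 16)/6 = 78/6 = 13; σ²_D = ((16−10)/6)² = 1.000
te_E = (3 + 4·4 + 5)/6 = 24/6 = 4; σ²_E = ((5−3)/6)² = 0.111
te_F = (6 + 4·11 + 16)/6 = 66/6 = 11; σ²_F = ((16−6)/6)² = 2.778

Forward pass:
ES_A = 0; EF_A = 14
ES_B = 0; EF_B = 3
ES_C = 14; EF_C = 14+6 = 20
ES_D = 20; EF_D = 20+13 = 33
ES_E = 3; EF_E = 3+4 = 7
ES_F = max(EF_D=33, EF_E=7) = 33; EF_F = 33+11 = 44
Expected project duration μ = 44 days. Critical path: A → C → D → F.

Variances on critical path: σ²_A=1.000, σ²_C=0.444, σ²_D=1.000, σ²_F=2.778.
Largest is σ²_F = 2.778.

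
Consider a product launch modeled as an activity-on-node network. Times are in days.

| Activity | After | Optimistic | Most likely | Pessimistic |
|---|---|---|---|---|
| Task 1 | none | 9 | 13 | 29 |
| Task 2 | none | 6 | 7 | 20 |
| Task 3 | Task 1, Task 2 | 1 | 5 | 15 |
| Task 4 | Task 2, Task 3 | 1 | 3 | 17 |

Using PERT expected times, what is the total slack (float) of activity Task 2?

6 days

te_Task 1 = (9 + 4·13 + 29)/6 = 90/6 = 15
te_Task 2 = (6 + 4·7 + 20)/6 = 54/6 = 9
te_Task 3 = (1 + 4·5 + 15)/6 = 36/6 = 6
te_Task 4 = (1 + 4·3 + 17)/6 = 30/6 = 5

Forward pass:
ES_Task 1 = 0; EF_Task 1 = 15
ES_Task 2 = 0; EF_Task 2 = 9
ES_Task 3 = max(EF_Task 1=15, EF_Task 2=9) = 15; EF_Task 3 = 15+6 = 21
ES_Task 4 = max(EF_Task 2=9, EF_Task 3=21) = 21; EF_Task 4 = 21+5 = 26
Expected project duration μ = 26 days. Critical path: Task 1 → Task 3 → Task 4.

Backward pass:
LF_Task 4 = 26; LS_Task 4 = 26−5 = 21
LF_Task 3 = LS_Task 4 = 21; LS_Task 3 = 21−6 = 15
LF_Task 2 = min(LS_Task 3=15, LS_Task 4=21) = 15; LS_Task 2 = 15−9 = 6
LF_Task 1 = LS_Task 3 = 15; LS_Task 1 = 15−15 = 0
Slack_Task 2 = LS_Task 2 − ES_Task 2 = 6 − 0 = 6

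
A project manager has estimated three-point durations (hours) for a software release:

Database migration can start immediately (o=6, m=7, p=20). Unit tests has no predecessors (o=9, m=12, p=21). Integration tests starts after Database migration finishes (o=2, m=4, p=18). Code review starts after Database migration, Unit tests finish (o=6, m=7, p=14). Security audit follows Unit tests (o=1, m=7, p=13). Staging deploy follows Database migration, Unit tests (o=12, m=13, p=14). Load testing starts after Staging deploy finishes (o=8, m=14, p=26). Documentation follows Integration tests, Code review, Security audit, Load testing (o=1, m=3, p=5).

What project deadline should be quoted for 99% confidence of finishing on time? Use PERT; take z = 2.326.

te_Database migration = (6 + 4·7 + 20)/6 = 54/6 = 9; σ²_Database migration = ((20−6)/6)² = 5.444
te_Unit tests = (9 + 4·12 + 21)/6 = 78/6 = 13; σ²_Unit tests = ((21−9)/6)² = 4.000
te_Integration tests = (2 + 4·4 + 18)/6 = 36/6 = 6; σ²_Integration tests = ((18−2)/6)² = 7.111
te_Code review = (6 + 4·7 + 14)/6 = 48/6 = 8; σ²_Code review = ((14−6)/6)² = 1.778
te_Security audit = (1 + 4·7 + 13)/6 = 42/6 = 7; σ²_Security audit = ((13−1)/6)² = 4.000
te_Staging deploy = (12 + 4·13 + 14)/6 = 78/6 = 13; σ²_Staging deploy = ((14−12)/6)² = 0.111
te_Load testing = (8 + 4·14 + 26)/6 = 90/6 = 15; σ²_Load testing = ((26−8)/6)² = 9.000
te_Documentation = (1 + 4·3 + 5)/6 = 18/6 = 3; σ²_Documentation = ((5−1)/6)² = 0.444

Forward pass:
ES_Database migration = 0; EF_Database migration = 9
ES_Unit tests = 0; EF_Unit tests = 13
ES_Integration tests = 9; EF_Integration tests = 9+6 = 15
ES_Code review = max(EF_Database migration=9, EF_Unit tests=13) = 13; EF_Code review = 13+8 = 21
ES_Security audit = 13; EF_Security audit = 13+7 = 20
ES_Staging deploy = max(EF_Database migration=9, EF_Unit tests=13) = 13; EF_Staging deploy = 13+13 = 26
ES_Load testing = 26; EF_Load testing = 26+15 = 41
ES_Documentation = max(EF_Integration tests=15, EF_Code review=21, EF_Security audit=20, EF_Load testing=41) = 41; EF_Documentation = 41+3 = 44
Expected project duration μ = 44 hours. Critical path: Unit tests → Staging deploy → Load testing → Documentation.

Variance along critical path = 4.000 + 0.111 + 9.000 + 0.444 = 13.556; σ = 3.682 hours.
D = μ + z·σ = 44 + 2.326·3.682 = 52.6 hours

52.6 hours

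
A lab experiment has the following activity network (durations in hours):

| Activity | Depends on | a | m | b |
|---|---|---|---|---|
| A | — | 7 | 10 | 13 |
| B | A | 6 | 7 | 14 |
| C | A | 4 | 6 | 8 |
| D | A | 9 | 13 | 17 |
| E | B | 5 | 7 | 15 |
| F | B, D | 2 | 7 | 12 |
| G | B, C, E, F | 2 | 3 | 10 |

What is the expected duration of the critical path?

34 hours

te_A = (7 + 4·10 + 13)/6 = 60/6 = 10
te_B = (6 + 4·7 + 14)/6 = 48/6 = 8
te_C = (4 + 4·6 + 8)/6 = 36/6 = 6
te_D = (9 + 4·13 + 17)/6 = 78/6 = 13
te_E = (5 + 4·7 + 15)/6 = 48/6 = 8
te_F = (2 + 4·7 + 12)/6 = 42/6 = 7
te_G = (2 + 4·3 + 10)/6 = 24/6 = 4

Forward pass:
ES_A = 0; EF_A = 10
ES_B = 10; EF_B = 10+8 = 18
ES_C = 10; EF_C = 10+6 = 16
ES_D = 10; EF_D = 10+13 = 23
ES_E = 18; EF_E = 18+8 = 26
ES_F = max(EF_B=18, EF_D=23) = 23; EF_F = 23+7 = 30
ES_G = max(EF_B=18, EF_C=16, EF_E=26, EF_F=30) = 30; EF_G = 30+4 = 34
Expected project duration μ = 34 hours. Critical path: A → D → F → G.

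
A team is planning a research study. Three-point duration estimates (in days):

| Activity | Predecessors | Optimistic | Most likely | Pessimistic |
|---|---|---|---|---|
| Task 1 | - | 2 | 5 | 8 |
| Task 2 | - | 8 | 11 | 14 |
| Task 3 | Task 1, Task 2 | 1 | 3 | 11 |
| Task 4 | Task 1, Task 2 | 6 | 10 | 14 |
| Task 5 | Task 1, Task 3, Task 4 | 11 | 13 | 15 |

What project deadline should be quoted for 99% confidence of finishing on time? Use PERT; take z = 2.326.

te_Task 1 = (2 + 4·5 + 8)/6 = 30/6 = 5; σ²_Task 1 = ((8−2)/6)² = 1.000
te_Task 2 = (8 + 4·11 + 14)/6 = 66/6 = 11; σ²_Task 2 = ((14−8)/6)² = 1.000
te_Task 3 = (1 + 4·3 + 11)/6 = 24/6 = 4; σ²_Task 3 = ((11−1)/6)² = 2.778
te_Task 4 = (6 + 4·10 + 14)/6 = 60/6 = 10; σ²_Task 4 = ((14−6)/6)² = 1.778
te_Task 5 = (11 + 4·13 + 15)/6 = 78/6 = 13; σ²_Task 5 = ((15−11)/6)² = 0.444

Forward pass:
ES_Task 1 = 0; EF_Task 1 = 5
ES_Task 2 = 0; EF_Task 2 = 11
ES_Task 3 = max(EF_Task 1=5, EF_Task 2=11) = 11; EF_Task 3 = 11+4 = 15
ES_Task 4 = max(EF_Task 1=5, EF_Task 2=11) = 11; EF_Task 4 = 11+10 = 21
ES_Task 5 = max(EF_Task 1=5, EF_Task 3=15, EF_Task 4=21) = 21; EF_Task 5 = 21+13 = 34
Expected project duration μ = 34 days. Critical path: Task 2 → Task 4 → Task 5.

Variance along critical path = 1.000 + 1.778 + 0.444 = 3.222; σ = 1.795 days.
D = μ + z·σ = 34 + 2.326·1.795 = 38.2 days

38.2 days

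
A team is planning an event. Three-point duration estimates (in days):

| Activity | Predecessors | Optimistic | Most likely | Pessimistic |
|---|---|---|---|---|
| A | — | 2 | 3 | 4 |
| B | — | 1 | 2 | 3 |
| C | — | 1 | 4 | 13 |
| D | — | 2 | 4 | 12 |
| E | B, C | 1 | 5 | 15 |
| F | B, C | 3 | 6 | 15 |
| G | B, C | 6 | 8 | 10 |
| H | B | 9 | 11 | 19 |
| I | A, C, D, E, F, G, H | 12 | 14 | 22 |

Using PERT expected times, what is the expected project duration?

te_A = (2 + 4·3 + 4)/6 = 18/6 = 3
te_B = (1 + 4·2 + 3)/6 = 12/6 = 2
te_C = (1 + 4·4 + 13)/6 = 30/6 = 5
te_D = (2 + 4·4 + 12)/6 = 30/6 = 5
te_E = (1 + 4·5 + 15)/6 = 36/6 = 6
te_F = (3 + 4·6 + 15)/6 = 42/6 = 7
te_G = (6 + 4·8 + 10)/6 = 48/6 = 8
te_H = (9 + 4·11 + 19)/6 = 72/6 = 12
te_I = (12 + 4·14 + 22)/6 = 90/6 = 15

Forward pass:
ES_A = 0; EF_A = 3
ES_B = 0; EF_B = 2
ES_C = 0; EF_C = 5
ES_D = 0; EF_D = 5
ES_E = max(EF_B=2, EF_C=5) = 5; EF_E = 5+6 = 11
ES_F = max(EF_B=2, EF_C=5) = 5; EF_F = 5+7 = 12
ES_G = max(EF_B=2, EF_C=5) = 5; EF_G = 5+8 = 13
ES_H = 2; EF_H = 2+12 = 14
ES_I = max(EF_A=3, EF_C=5, EF_D=5, EF_E=11, EF_F=12, EF_G=13, EF_H=14) = 14; EF_I = 14+15 = 29
Expected project duration μ = 29 days. Critical path: B → H → I.

29 days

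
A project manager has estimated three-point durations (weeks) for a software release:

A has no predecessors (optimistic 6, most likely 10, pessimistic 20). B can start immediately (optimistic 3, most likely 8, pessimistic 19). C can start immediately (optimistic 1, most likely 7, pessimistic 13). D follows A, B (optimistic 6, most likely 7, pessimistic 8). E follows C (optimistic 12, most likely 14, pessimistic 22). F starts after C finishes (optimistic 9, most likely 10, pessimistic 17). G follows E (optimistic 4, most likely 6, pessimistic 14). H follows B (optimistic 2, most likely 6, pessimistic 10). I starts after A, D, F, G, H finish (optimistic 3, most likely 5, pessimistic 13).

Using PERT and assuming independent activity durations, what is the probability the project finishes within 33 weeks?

0.285

te_A = (6 + 4·10 + 20)/6 = 66/6 = 11; σ²_A = ((20−6)/6)² = 5.444
te_B = (3 + 4·8 + 19)/6 = 54/6 = 9; σ²_B = ((19−3)/6)² = 7.111
te_C = (1 + 4·7 + 13)/6 = 42/6 = 7; σ²_C = ((13−1)/6)² = 4.000
te_D = (6 + 4·7 + 8)/6 = 42/6 = 7; σ²_D = ((8−6)/6)² = 0.111
te_E = (12 + 4·14 + 22)/6 = 90/6 = 15; σ²_E = ((22−12)/6)² = 2.778
te_F = (9 + 4·10 + 17)/6 = 66/6 = 11; σ²_F = ((17−9)/6)² = 1.778
te_G = (4 + 4·6 + 14)/6 = 42/6 = 7; σ²_G = ((14−4)/6)² = 2.778
te_H = (2 + 4·6 + 10)/6 = 36/6 = 6; σ²_H = ((10−2)/6)² = 1.778
te_I = (3 + 4·5 + 13)/6 = 36/6 = 6; σ²_I = ((13−3)/6)² = 2.778

Forward pass:
ES_A = 0; EF_A = 11
ES_B = 0; EF_B = 9
ES_C = 0; EF_C = 7
ES_D = max(EF_A=11, EF_B=9) = 11; EF_D = 11+7 = 18
ES_E = 7; EF_E = 7+15 = 22
ES_F = 7; EF_F = 7+11 = 18
ES_G = 22; EF_G = 22+7 = 29
ES_H = 9; EF_H = 9+6 = 15
ES_I = max(EF_A=11, EF_D=18, EF_F=18, EF_G=29, EF_H=15) = 29; EF_I = 29+6 = 35
Expected project duration μ = 35 weeks. Critical path: C → E → G → I.

Variance along critical path = 4.000 + 2.778 + 2.778 + 2.778 = 12.333; σ = √12.333 = 3.512 weeks.
Z = (33 − 35) / 3.512 = -0.569
P(T ≤ 33) = Φ(-0.569) ≈ 0.285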